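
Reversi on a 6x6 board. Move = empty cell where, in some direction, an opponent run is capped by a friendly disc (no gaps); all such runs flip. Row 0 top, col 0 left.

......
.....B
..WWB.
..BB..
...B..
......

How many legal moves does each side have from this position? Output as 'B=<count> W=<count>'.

-- B to move --
(1,1): flips 1 -> legal
(1,2): flips 1 -> legal
(1,3): flips 1 -> legal
(1,4): flips 1 -> legal
(2,1): flips 2 -> legal
(3,1): no bracket -> illegal
(3,4): no bracket -> illegal
B mobility = 5
-- W to move --
(0,4): no bracket -> illegal
(0,5): no bracket -> illegal
(1,3): no bracket -> illegal
(1,4): no bracket -> illegal
(2,1): no bracket -> illegal
(2,5): flips 1 -> legal
(3,1): no bracket -> illegal
(3,4): no bracket -> illegal
(3,5): no bracket -> illegal
(4,1): flips 1 -> legal
(4,2): flips 1 -> legal
(4,4): flips 1 -> legal
(5,2): no bracket -> illegal
(5,3): flips 2 -> legal
(5,4): no bracket -> illegal
W mobility = 5

Answer: B=5 W=5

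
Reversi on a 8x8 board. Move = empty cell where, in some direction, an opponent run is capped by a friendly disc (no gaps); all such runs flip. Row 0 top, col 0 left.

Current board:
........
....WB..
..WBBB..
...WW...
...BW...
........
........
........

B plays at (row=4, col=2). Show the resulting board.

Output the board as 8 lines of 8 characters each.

Place B at (4,2); scan 8 dirs for brackets.
Dir NW: first cell '.' (not opp) -> no flip
Dir N: first cell '.' (not opp) -> no flip
Dir NE: opp run (3,3) capped by B -> flip
Dir W: first cell '.' (not opp) -> no flip
Dir E: first cell 'B' (not opp) -> no flip
Dir SW: first cell '.' (not opp) -> no flip
Dir S: first cell '.' (not opp) -> no flip
Dir SE: first cell '.' (not opp) -> no flip
All flips: (3,3)

Answer: ........
....WB..
..WBBB..
...BW...
..BBW...
........
........
........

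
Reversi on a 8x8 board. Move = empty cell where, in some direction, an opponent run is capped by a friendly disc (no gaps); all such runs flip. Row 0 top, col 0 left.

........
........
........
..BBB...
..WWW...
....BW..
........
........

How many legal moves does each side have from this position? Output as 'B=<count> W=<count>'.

-- B to move --
(3,1): no bracket -> illegal
(3,5): no bracket -> illegal
(4,1): no bracket -> illegal
(4,5): no bracket -> illegal
(4,6): no bracket -> illegal
(5,1): flips 1 -> legal
(5,2): flips 2 -> legal
(5,3): flips 1 -> legal
(5,6): flips 1 -> legal
(6,4): no bracket -> illegal
(6,5): no bracket -> illegal
(6,6): flips 2 -> legal
B mobility = 5
-- W to move --
(2,1): flips 1 -> legal
(2,2): flips 2 -> legal
(2,3): flips 1 -> legal
(2,4): flips 2 -> legal
(2,5): flips 1 -> legal
(3,1): no bracket -> illegal
(3,5): no bracket -> illegal
(4,1): no bracket -> illegal
(4,5): no bracket -> illegal
(5,3): flips 1 -> legal
(6,3): no bracket -> illegal
(6,4): flips 1 -> legal
(6,5): flips 1 -> legal
W mobility = 8

Answer: B=5 W=8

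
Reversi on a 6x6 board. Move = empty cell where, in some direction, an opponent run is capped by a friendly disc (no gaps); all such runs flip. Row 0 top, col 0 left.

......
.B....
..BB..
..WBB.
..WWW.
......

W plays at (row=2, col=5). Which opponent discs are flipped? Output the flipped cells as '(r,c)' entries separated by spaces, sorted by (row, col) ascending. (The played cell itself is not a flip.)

Dir NW: first cell '.' (not opp) -> no flip
Dir N: first cell '.' (not opp) -> no flip
Dir NE: edge -> no flip
Dir W: first cell '.' (not opp) -> no flip
Dir E: edge -> no flip
Dir SW: opp run (3,4) capped by W -> flip
Dir S: first cell '.' (not opp) -> no flip
Dir SE: edge -> no flip

Answer: (3,4)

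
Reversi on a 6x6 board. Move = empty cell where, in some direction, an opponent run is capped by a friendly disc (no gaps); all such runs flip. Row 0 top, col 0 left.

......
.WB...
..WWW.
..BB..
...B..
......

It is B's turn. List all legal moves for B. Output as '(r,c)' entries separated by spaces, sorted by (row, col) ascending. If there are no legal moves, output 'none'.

Answer: (0,0) (1,0) (1,3) (1,4) (1,5) (3,4)

Derivation:
(0,0): flips 2 -> legal
(0,1): no bracket -> illegal
(0,2): no bracket -> illegal
(1,0): flips 1 -> legal
(1,3): flips 1 -> legal
(1,4): flips 1 -> legal
(1,5): flips 1 -> legal
(2,0): no bracket -> illegal
(2,1): no bracket -> illegal
(2,5): no bracket -> illegal
(3,1): no bracket -> illegal
(3,4): flips 1 -> legal
(3,5): no bracket -> illegal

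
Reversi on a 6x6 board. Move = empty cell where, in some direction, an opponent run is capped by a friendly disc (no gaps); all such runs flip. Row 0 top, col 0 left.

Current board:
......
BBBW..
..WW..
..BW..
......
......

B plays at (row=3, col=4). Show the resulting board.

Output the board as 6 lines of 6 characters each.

Place B at (3,4); scan 8 dirs for brackets.
Dir NW: opp run (2,3) capped by B -> flip
Dir N: first cell '.' (not opp) -> no flip
Dir NE: first cell '.' (not opp) -> no flip
Dir W: opp run (3,3) capped by B -> flip
Dir E: first cell '.' (not opp) -> no flip
Dir SW: first cell '.' (not opp) -> no flip
Dir S: first cell '.' (not opp) -> no flip
Dir SE: first cell '.' (not opp) -> no flip
All flips: (2,3) (3,3)

Answer: ......
BBBW..
..WB..
..BBB.
......
......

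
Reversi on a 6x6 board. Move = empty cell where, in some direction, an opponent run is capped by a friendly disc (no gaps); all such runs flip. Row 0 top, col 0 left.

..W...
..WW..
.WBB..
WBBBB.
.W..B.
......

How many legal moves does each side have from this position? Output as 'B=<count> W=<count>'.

-- B to move --
(0,1): flips 1 -> legal
(0,3): flips 1 -> legal
(0,4): flips 1 -> legal
(1,0): flips 1 -> legal
(1,1): flips 1 -> legal
(1,4): no bracket -> illegal
(2,0): flips 1 -> legal
(2,4): no bracket -> illegal
(4,0): no bracket -> illegal
(4,2): no bracket -> illegal
(5,0): flips 1 -> legal
(5,1): flips 1 -> legal
(5,2): no bracket -> illegal
B mobility = 8
-- W to move --
(1,1): no bracket -> illegal
(1,4): flips 2 -> legal
(2,0): no bracket -> illegal
(2,4): flips 2 -> legal
(2,5): no bracket -> illegal
(3,5): flips 4 -> legal
(4,0): flips 2 -> legal
(4,2): flips 2 -> legal
(4,3): flips 3 -> legal
(4,5): flips 2 -> legal
(5,3): no bracket -> illegal
(5,4): no bracket -> illegal
(5,5): no bracket -> illegal
W mobility = 7

Answer: B=8 W=7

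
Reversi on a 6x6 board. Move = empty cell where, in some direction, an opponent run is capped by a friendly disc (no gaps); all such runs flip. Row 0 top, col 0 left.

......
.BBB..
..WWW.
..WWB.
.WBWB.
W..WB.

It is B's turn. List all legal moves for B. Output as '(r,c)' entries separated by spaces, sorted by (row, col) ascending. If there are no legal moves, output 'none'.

Answer: (1,4) (1,5) (2,1) (3,1) (3,5) (4,0) (5,2)

Derivation:
(1,4): flips 1 -> legal
(1,5): flips 2 -> legal
(2,1): flips 2 -> legal
(2,5): no bracket -> illegal
(3,0): no bracket -> illegal
(3,1): flips 3 -> legal
(3,5): flips 1 -> legal
(4,0): flips 1 -> legal
(5,1): no bracket -> illegal
(5,2): flips 2 -> legal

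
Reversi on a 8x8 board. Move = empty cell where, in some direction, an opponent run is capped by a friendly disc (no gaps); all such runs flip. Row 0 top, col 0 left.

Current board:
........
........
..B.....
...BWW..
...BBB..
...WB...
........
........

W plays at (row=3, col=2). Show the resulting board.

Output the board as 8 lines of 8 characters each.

Answer: ........
........
..B.....
..WWWW..
...BBB..
...WB...
........
........

Derivation:
Place W at (3,2); scan 8 dirs for brackets.
Dir NW: first cell '.' (not opp) -> no flip
Dir N: opp run (2,2), next='.' -> no flip
Dir NE: first cell '.' (not opp) -> no flip
Dir W: first cell '.' (not opp) -> no flip
Dir E: opp run (3,3) capped by W -> flip
Dir SW: first cell '.' (not opp) -> no flip
Dir S: first cell '.' (not opp) -> no flip
Dir SE: opp run (4,3) (5,4), next='.' -> no flip
All flips: (3,3)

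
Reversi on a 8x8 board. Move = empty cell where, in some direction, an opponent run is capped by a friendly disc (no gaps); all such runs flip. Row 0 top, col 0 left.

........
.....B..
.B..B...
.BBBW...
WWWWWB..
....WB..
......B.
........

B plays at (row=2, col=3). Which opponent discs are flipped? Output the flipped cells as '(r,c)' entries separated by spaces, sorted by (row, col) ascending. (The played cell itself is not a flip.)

Answer: (3,4)

Derivation:
Dir NW: first cell '.' (not opp) -> no flip
Dir N: first cell '.' (not opp) -> no flip
Dir NE: first cell '.' (not opp) -> no flip
Dir W: first cell '.' (not opp) -> no flip
Dir E: first cell 'B' (not opp) -> no flip
Dir SW: first cell 'B' (not opp) -> no flip
Dir S: first cell 'B' (not opp) -> no flip
Dir SE: opp run (3,4) capped by B -> flip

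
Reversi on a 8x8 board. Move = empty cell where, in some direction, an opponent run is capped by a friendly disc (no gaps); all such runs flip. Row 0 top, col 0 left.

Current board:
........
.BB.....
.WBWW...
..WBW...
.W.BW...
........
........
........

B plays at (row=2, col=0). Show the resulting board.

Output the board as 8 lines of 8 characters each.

Answer: ........
.BB.....
BBBWW...
..WBW...
.W.BW...
........
........
........

Derivation:
Place B at (2,0); scan 8 dirs for brackets.
Dir NW: edge -> no flip
Dir N: first cell '.' (not opp) -> no flip
Dir NE: first cell 'B' (not opp) -> no flip
Dir W: edge -> no flip
Dir E: opp run (2,1) capped by B -> flip
Dir SW: edge -> no flip
Dir S: first cell '.' (not opp) -> no flip
Dir SE: first cell '.' (not opp) -> no flip
All flips: (2,1)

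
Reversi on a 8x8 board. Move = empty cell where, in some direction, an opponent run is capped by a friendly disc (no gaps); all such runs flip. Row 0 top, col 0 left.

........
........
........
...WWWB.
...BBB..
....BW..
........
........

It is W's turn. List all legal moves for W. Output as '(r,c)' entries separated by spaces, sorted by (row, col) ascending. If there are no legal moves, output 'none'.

Answer: (3,7) (5,2) (5,3) (5,6) (6,4)

Derivation:
(2,5): no bracket -> illegal
(2,6): no bracket -> illegal
(2,7): no bracket -> illegal
(3,2): no bracket -> illegal
(3,7): flips 1 -> legal
(4,2): no bracket -> illegal
(4,6): no bracket -> illegal
(4,7): no bracket -> illegal
(5,2): flips 1 -> legal
(5,3): flips 3 -> legal
(5,6): flips 1 -> legal
(6,3): no bracket -> illegal
(6,4): flips 2 -> legal
(6,5): no bracket -> illegal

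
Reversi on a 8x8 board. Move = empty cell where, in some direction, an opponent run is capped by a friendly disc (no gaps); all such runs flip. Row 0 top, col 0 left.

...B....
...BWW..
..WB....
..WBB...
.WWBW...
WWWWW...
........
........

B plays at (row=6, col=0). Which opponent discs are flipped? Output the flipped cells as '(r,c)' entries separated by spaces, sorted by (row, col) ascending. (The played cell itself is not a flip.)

Dir NW: edge -> no flip
Dir N: opp run (5,0), next='.' -> no flip
Dir NE: opp run (5,1) (4,2) capped by B -> flip
Dir W: edge -> no flip
Dir E: first cell '.' (not opp) -> no flip
Dir SW: edge -> no flip
Dir S: first cell '.' (not opp) -> no flip
Dir SE: first cell '.' (not opp) -> no flip

Answer: (4,2) (5,1)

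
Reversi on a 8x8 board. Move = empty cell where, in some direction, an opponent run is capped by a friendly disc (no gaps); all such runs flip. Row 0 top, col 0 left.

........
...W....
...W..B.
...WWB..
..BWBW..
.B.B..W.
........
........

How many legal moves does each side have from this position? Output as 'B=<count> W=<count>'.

Answer: B=6 W=7

Derivation:
-- B to move --
(0,2): no bracket -> illegal
(0,3): flips 4 -> legal
(0,4): no bracket -> illegal
(1,2): no bracket -> illegal
(1,4): no bracket -> illegal
(2,2): flips 1 -> legal
(2,4): flips 2 -> legal
(2,5): no bracket -> illegal
(3,2): flips 2 -> legal
(3,6): no bracket -> illegal
(4,6): flips 1 -> legal
(4,7): no bracket -> illegal
(5,2): no bracket -> illegal
(5,4): no bracket -> illegal
(5,5): flips 1 -> legal
(5,7): no bracket -> illegal
(6,5): no bracket -> illegal
(6,6): no bracket -> illegal
(6,7): no bracket -> illegal
B mobility = 6
-- W to move --
(1,5): no bracket -> illegal
(1,6): no bracket -> illegal
(1,7): no bracket -> illegal
(2,4): no bracket -> illegal
(2,5): flips 1 -> legal
(2,7): no bracket -> illegal
(3,1): no bracket -> illegal
(3,2): no bracket -> illegal
(3,6): flips 1 -> legal
(3,7): no bracket -> illegal
(4,0): no bracket -> illegal
(4,1): flips 1 -> legal
(4,6): no bracket -> illegal
(5,0): no bracket -> illegal
(5,2): no bracket -> illegal
(5,4): flips 1 -> legal
(5,5): flips 1 -> legal
(6,0): flips 2 -> legal
(6,1): no bracket -> illegal
(6,2): no bracket -> illegal
(6,3): flips 1 -> legal
(6,4): no bracket -> illegal
W mobility = 7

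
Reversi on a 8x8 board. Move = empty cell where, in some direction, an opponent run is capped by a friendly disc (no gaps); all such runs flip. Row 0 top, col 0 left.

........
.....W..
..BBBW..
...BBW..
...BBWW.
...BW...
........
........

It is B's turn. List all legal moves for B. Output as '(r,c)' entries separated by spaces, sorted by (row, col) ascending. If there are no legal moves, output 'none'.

Answer: (0,6) (1,6) (2,6) (3,6) (4,7) (5,5) (5,6) (5,7) (6,4) (6,5)

Derivation:
(0,4): no bracket -> illegal
(0,5): no bracket -> illegal
(0,6): flips 1 -> legal
(1,4): no bracket -> illegal
(1,6): flips 1 -> legal
(2,6): flips 2 -> legal
(3,6): flips 1 -> legal
(3,7): no bracket -> illegal
(4,7): flips 2 -> legal
(5,5): flips 1 -> legal
(5,6): flips 1 -> legal
(5,7): flips 2 -> legal
(6,3): no bracket -> illegal
(6,4): flips 1 -> legal
(6,5): flips 1 -> legal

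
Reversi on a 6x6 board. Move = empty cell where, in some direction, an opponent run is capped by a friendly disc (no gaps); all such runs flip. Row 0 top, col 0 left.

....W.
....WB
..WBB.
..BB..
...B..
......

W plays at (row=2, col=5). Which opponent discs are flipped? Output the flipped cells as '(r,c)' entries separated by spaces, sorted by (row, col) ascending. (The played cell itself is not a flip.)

Answer: (2,3) (2,4)

Derivation:
Dir NW: first cell 'W' (not opp) -> no flip
Dir N: opp run (1,5), next='.' -> no flip
Dir NE: edge -> no flip
Dir W: opp run (2,4) (2,3) capped by W -> flip
Dir E: edge -> no flip
Dir SW: first cell '.' (not opp) -> no flip
Dir S: first cell '.' (not opp) -> no flip
Dir SE: edge -> no flip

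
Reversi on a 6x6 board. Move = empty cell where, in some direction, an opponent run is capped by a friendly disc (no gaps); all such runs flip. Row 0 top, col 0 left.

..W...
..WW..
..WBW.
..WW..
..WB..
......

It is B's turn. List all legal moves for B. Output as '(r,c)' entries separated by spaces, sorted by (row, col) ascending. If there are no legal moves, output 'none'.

(0,1): flips 1 -> legal
(0,3): flips 1 -> legal
(0,4): no bracket -> illegal
(1,1): no bracket -> illegal
(1,4): no bracket -> illegal
(1,5): no bracket -> illegal
(2,1): flips 2 -> legal
(2,5): flips 1 -> legal
(3,1): no bracket -> illegal
(3,4): no bracket -> illegal
(3,5): no bracket -> illegal
(4,1): flips 2 -> legal
(4,4): no bracket -> illegal
(5,1): no bracket -> illegal
(5,2): no bracket -> illegal
(5,3): no bracket -> illegal

Answer: (0,1) (0,3) (2,1) (2,5) (4,1)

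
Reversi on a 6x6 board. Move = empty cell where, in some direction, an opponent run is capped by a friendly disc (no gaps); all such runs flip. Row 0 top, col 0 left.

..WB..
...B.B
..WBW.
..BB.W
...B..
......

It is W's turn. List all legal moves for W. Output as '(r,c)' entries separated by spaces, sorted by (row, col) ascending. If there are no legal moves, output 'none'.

Answer: (0,4) (4,2) (4,4)

Derivation:
(0,4): flips 2 -> legal
(0,5): no bracket -> illegal
(1,2): no bracket -> illegal
(1,4): no bracket -> illegal
(2,1): no bracket -> illegal
(2,5): no bracket -> illegal
(3,1): no bracket -> illegal
(3,4): no bracket -> illegal
(4,1): no bracket -> illegal
(4,2): flips 2 -> legal
(4,4): flips 1 -> legal
(5,2): no bracket -> illegal
(5,3): no bracket -> illegal
(5,4): no bracket -> illegal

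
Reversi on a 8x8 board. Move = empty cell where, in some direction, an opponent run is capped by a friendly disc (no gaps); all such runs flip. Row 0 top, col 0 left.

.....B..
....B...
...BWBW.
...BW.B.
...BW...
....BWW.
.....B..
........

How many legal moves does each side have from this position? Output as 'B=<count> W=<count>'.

-- B to move --
(1,3): no bracket -> illegal
(1,5): flips 1 -> legal
(1,6): flips 1 -> legal
(1,7): no bracket -> illegal
(2,7): flips 1 -> legal
(3,5): flips 1 -> legal
(3,7): no bracket -> illegal
(4,5): flips 3 -> legal
(4,6): no bracket -> illegal
(4,7): flips 1 -> legal
(5,3): no bracket -> illegal
(5,7): flips 2 -> legal
(6,4): no bracket -> illegal
(6,6): flips 2 -> legal
(6,7): no bracket -> illegal
B mobility = 8
-- W to move --
(0,3): no bracket -> illegal
(0,4): flips 1 -> legal
(0,6): no bracket -> illegal
(1,2): flips 1 -> legal
(1,3): no bracket -> illegal
(1,5): no bracket -> illegal
(1,6): flips 1 -> legal
(2,2): flips 2 -> legal
(2,7): no bracket -> illegal
(3,2): flips 1 -> legal
(3,5): no bracket -> illegal
(3,7): no bracket -> illegal
(4,2): flips 2 -> legal
(4,5): no bracket -> illegal
(4,6): flips 1 -> legal
(4,7): no bracket -> illegal
(5,2): flips 1 -> legal
(5,3): flips 1 -> legal
(6,3): no bracket -> illegal
(6,4): flips 1 -> legal
(6,6): no bracket -> illegal
(7,4): flips 1 -> legal
(7,5): flips 1 -> legal
(7,6): no bracket -> illegal
W mobility = 12

Answer: B=8 W=12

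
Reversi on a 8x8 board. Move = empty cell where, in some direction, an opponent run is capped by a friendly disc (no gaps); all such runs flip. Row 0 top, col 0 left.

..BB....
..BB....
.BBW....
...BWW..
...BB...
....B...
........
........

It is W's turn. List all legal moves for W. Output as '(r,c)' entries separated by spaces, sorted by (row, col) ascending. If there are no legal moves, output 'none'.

(0,1): flips 1 -> legal
(0,4): no bracket -> illegal
(1,0): no bracket -> illegal
(1,1): no bracket -> illegal
(1,4): no bracket -> illegal
(2,0): flips 2 -> legal
(2,4): no bracket -> illegal
(3,0): no bracket -> illegal
(3,1): no bracket -> illegal
(3,2): flips 1 -> legal
(4,2): no bracket -> illegal
(4,5): no bracket -> illegal
(5,2): flips 1 -> legal
(5,3): flips 3 -> legal
(5,5): no bracket -> illegal
(6,3): no bracket -> illegal
(6,4): flips 2 -> legal
(6,5): no bracket -> illegal

Answer: (0,1) (2,0) (3,2) (5,2) (5,3) (6,4)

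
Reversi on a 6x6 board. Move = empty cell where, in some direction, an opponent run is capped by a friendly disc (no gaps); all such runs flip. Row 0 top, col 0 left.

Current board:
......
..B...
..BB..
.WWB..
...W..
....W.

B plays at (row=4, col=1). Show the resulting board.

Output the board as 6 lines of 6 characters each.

Answer: ......
..B...
..BB..
.WBB..
.B.W..
....W.

Derivation:
Place B at (4,1); scan 8 dirs for brackets.
Dir NW: first cell '.' (not opp) -> no flip
Dir N: opp run (3,1), next='.' -> no flip
Dir NE: opp run (3,2) capped by B -> flip
Dir W: first cell '.' (not opp) -> no flip
Dir E: first cell '.' (not opp) -> no flip
Dir SW: first cell '.' (not opp) -> no flip
Dir S: first cell '.' (not opp) -> no flip
Dir SE: first cell '.' (not opp) -> no flip
All flips: (3,2)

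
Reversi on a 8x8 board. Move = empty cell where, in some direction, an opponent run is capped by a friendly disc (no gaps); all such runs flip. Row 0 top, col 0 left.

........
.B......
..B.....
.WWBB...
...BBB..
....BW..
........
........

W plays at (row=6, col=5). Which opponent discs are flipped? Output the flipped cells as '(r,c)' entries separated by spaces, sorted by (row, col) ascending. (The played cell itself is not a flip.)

Dir NW: opp run (5,4) (4,3) capped by W -> flip
Dir N: first cell 'W' (not opp) -> no flip
Dir NE: first cell '.' (not opp) -> no flip
Dir W: first cell '.' (not opp) -> no flip
Dir E: first cell '.' (not opp) -> no flip
Dir SW: first cell '.' (not opp) -> no flip
Dir S: first cell '.' (not opp) -> no flip
Dir SE: first cell '.' (not opp) -> no flip

Answer: (4,3) (5,4)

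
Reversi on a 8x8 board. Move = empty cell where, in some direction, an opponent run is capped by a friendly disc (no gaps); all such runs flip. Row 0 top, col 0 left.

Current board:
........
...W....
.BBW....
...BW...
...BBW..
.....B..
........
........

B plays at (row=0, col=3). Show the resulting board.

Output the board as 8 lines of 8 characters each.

Place B at (0,3); scan 8 dirs for brackets.
Dir NW: edge -> no flip
Dir N: edge -> no flip
Dir NE: edge -> no flip
Dir W: first cell '.' (not opp) -> no flip
Dir E: first cell '.' (not opp) -> no flip
Dir SW: first cell '.' (not opp) -> no flip
Dir S: opp run (1,3) (2,3) capped by B -> flip
Dir SE: first cell '.' (not opp) -> no flip
All flips: (1,3) (2,3)

Answer: ...B....
...B....
.BBB....
...BW...
...BBW..
.....B..
........
........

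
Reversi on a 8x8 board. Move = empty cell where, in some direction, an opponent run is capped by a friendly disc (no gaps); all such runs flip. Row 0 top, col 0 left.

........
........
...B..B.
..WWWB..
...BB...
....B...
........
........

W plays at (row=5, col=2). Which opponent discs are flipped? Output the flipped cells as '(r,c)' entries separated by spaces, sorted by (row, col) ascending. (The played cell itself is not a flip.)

Dir NW: first cell '.' (not opp) -> no flip
Dir N: first cell '.' (not opp) -> no flip
Dir NE: opp run (4,3) capped by W -> flip
Dir W: first cell '.' (not opp) -> no flip
Dir E: first cell '.' (not opp) -> no flip
Dir SW: first cell '.' (not opp) -> no flip
Dir S: first cell '.' (not opp) -> no flip
Dir SE: first cell '.' (not opp) -> no flip

Answer: (4,3)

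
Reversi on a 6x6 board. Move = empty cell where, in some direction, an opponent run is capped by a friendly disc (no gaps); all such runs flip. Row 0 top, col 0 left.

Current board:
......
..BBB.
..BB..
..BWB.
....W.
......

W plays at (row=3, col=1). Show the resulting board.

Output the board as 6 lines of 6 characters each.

Answer: ......
..BBB.
..BB..
.WWWB.
....W.
......

Derivation:
Place W at (3,1); scan 8 dirs for brackets.
Dir NW: first cell '.' (not opp) -> no flip
Dir N: first cell '.' (not opp) -> no flip
Dir NE: opp run (2,2) (1,3), next='.' -> no flip
Dir W: first cell '.' (not opp) -> no flip
Dir E: opp run (3,2) capped by W -> flip
Dir SW: first cell '.' (not opp) -> no flip
Dir S: first cell '.' (not opp) -> no flip
Dir SE: first cell '.' (not opp) -> no flip
All flips: (3,2)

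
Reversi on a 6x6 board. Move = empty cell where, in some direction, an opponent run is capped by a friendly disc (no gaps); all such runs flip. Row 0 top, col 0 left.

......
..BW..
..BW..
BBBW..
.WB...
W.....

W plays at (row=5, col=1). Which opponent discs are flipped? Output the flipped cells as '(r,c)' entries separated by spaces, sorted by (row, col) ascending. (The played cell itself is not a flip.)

Dir NW: first cell '.' (not opp) -> no flip
Dir N: first cell 'W' (not opp) -> no flip
Dir NE: opp run (4,2) capped by W -> flip
Dir W: first cell 'W' (not opp) -> no flip
Dir E: first cell '.' (not opp) -> no flip
Dir SW: edge -> no flip
Dir S: edge -> no flip
Dir SE: edge -> no flip

Answer: (4,2)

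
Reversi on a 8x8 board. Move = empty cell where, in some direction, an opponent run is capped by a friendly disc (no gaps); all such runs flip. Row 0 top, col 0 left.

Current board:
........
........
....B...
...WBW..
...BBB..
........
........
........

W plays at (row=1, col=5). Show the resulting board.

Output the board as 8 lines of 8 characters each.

Place W at (1,5); scan 8 dirs for brackets.
Dir NW: first cell '.' (not opp) -> no flip
Dir N: first cell '.' (not opp) -> no flip
Dir NE: first cell '.' (not opp) -> no flip
Dir W: first cell '.' (not opp) -> no flip
Dir E: first cell '.' (not opp) -> no flip
Dir SW: opp run (2,4) capped by W -> flip
Dir S: first cell '.' (not opp) -> no flip
Dir SE: first cell '.' (not opp) -> no flip
All flips: (2,4)

Answer: ........
.....W..
....W...
...WBW..
...BBB..
........
........
........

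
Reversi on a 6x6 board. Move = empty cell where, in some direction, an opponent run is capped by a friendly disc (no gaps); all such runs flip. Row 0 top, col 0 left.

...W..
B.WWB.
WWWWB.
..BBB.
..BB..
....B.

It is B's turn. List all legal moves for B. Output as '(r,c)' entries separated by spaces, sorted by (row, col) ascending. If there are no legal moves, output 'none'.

Answer: (0,1) (0,2) (1,1) (3,0)

Derivation:
(0,1): flips 2 -> legal
(0,2): flips 3 -> legal
(0,4): no bracket -> illegal
(1,1): flips 3 -> legal
(3,0): flips 1 -> legal
(3,1): no bracket -> illegal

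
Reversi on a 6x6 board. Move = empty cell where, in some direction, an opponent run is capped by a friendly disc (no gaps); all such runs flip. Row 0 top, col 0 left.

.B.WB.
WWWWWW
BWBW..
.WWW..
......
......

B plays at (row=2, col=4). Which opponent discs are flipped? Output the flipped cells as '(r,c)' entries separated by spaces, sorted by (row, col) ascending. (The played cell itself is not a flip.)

Answer: (1,4) (2,3)

Derivation:
Dir NW: opp run (1,3), next='.' -> no flip
Dir N: opp run (1,4) capped by B -> flip
Dir NE: opp run (1,5), next=edge -> no flip
Dir W: opp run (2,3) capped by B -> flip
Dir E: first cell '.' (not opp) -> no flip
Dir SW: opp run (3,3), next='.' -> no flip
Dir S: first cell '.' (not opp) -> no flip
Dir SE: first cell '.' (not opp) -> no flip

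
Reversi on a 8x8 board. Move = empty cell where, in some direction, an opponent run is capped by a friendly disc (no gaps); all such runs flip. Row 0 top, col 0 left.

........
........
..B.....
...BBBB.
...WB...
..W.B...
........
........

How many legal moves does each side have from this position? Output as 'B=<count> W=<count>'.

-- B to move --
(3,2): flips 1 -> legal
(4,1): no bracket -> illegal
(4,2): flips 1 -> legal
(5,1): no bracket -> illegal
(5,3): flips 1 -> legal
(6,1): flips 2 -> legal
(6,2): no bracket -> illegal
(6,3): no bracket -> illegal
B mobility = 4
-- W to move --
(1,1): no bracket -> illegal
(1,2): no bracket -> illegal
(1,3): no bracket -> illegal
(2,1): no bracket -> illegal
(2,3): flips 1 -> legal
(2,4): no bracket -> illegal
(2,5): flips 1 -> legal
(2,6): no bracket -> illegal
(2,7): no bracket -> illegal
(3,1): no bracket -> illegal
(3,2): no bracket -> illegal
(3,7): no bracket -> illegal
(4,2): no bracket -> illegal
(4,5): flips 1 -> legal
(4,6): no bracket -> illegal
(4,7): no bracket -> illegal
(5,3): no bracket -> illegal
(5,5): no bracket -> illegal
(6,3): no bracket -> illegal
(6,4): no bracket -> illegal
(6,5): flips 1 -> legal
W mobility = 4

Answer: B=4 W=4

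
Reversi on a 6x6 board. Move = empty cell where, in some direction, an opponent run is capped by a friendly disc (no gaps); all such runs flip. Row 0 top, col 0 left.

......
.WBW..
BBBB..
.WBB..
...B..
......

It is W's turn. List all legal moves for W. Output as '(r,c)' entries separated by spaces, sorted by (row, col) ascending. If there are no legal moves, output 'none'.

Answer: (3,4) (4,4) (5,3)

Derivation:
(0,1): no bracket -> illegal
(0,2): no bracket -> illegal
(0,3): no bracket -> illegal
(1,0): no bracket -> illegal
(1,4): no bracket -> illegal
(2,4): no bracket -> illegal
(3,0): no bracket -> illegal
(3,4): flips 2 -> legal
(4,1): no bracket -> illegal
(4,2): no bracket -> illegal
(4,4): flips 2 -> legal
(5,2): no bracket -> illegal
(5,3): flips 3 -> legal
(5,4): no bracket -> illegal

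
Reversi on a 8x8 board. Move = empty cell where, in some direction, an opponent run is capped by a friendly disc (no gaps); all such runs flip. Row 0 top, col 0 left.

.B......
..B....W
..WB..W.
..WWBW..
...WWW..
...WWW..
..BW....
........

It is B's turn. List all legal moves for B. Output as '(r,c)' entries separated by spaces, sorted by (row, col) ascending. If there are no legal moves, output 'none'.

Answer: (2,1) (3,1) (3,6) (4,1) (4,2) (5,2) (5,6) (6,4) (7,3)

Derivation:
(0,6): no bracket -> illegal
(0,7): no bracket -> illegal
(1,1): no bracket -> illegal
(1,3): no bracket -> illegal
(1,5): no bracket -> illegal
(1,6): no bracket -> illegal
(2,1): flips 1 -> legal
(2,4): no bracket -> illegal
(2,5): no bracket -> illegal
(2,7): no bracket -> illegal
(3,1): flips 2 -> legal
(3,6): flips 1 -> legal
(3,7): no bracket -> illegal
(4,1): flips 1 -> legal
(4,2): flips 2 -> legal
(4,6): no bracket -> illegal
(5,2): flips 1 -> legal
(5,6): flips 1 -> legal
(6,4): flips 3 -> legal
(6,5): no bracket -> illegal
(6,6): no bracket -> illegal
(7,2): no bracket -> illegal
(7,3): flips 4 -> legal
(7,4): no bracket -> illegal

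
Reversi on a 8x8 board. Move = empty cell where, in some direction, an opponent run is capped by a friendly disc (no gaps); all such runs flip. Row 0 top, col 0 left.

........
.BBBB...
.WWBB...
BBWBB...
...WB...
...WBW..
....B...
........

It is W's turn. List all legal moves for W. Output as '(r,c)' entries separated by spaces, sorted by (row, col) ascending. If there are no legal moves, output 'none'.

(0,0): flips 1 -> legal
(0,1): flips 1 -> legal
(0,2): flips 1 -> legal
(0,3): flips 4 -> legal
(0,4): flips 1 -> legal
(0,5): flips 2 -> legal
(1,0): no bracket -> illegal
(1,5): no bracket -> illegal
(2,0): no bracket -> illegal
(2,5): flips 3 -> legal
(3,5): flips 3 -> legal
(4,0): flips 1 -> legal
(4,1): flips 1 -> legal
(4,2): no bracket -> illegal
(4,5): flips 1 -> legal
(6,3): no bracket -> illegal
(6,5): flips 1 -> legal
(7,3): flips 1 -> legal
(7,4): no bracket -> illegal
(7,5): flips 1 -> legal

Answer: (0,0) (0,1) (0,2) (0,3) (0,4) (0,5) (2,5) (3,5) (4,0) (4,1) (4,5) (6,5) (7,3) (7,5)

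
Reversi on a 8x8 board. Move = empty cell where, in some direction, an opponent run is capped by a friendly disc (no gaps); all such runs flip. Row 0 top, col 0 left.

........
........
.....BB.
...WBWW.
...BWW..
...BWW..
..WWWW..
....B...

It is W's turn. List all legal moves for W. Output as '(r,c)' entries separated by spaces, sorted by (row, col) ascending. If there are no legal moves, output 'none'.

(1,4): flips 1 -> legal
(1,5): flips 1 -> legal
(1,6): flips 1 -> legal
(1,7): flips 1 -> legal
(2,3): flips 1 -> legal
(2,4): flips 1 -> legal
(2,7): no bracket -> illegal
(3,2): flips 1 -> legal
(3,7): no bracket -> illegal
(4,2): flips 2 -> legal
(5,2): flips 1 -> legal
(7,3): no bracket -> illegal
(7,5): no bracket -> illegal

Answer: (1,4) (1,5) (1,6) (1,7) (2,3) (2,4) (3,2) (4,2) (5,2)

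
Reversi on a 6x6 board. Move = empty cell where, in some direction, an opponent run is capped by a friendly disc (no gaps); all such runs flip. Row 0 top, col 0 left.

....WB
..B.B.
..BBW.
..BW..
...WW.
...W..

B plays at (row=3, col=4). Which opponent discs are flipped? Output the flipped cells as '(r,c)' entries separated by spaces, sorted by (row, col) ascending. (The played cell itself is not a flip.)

Answer: (2,4) (3,3)

Derivation:
Dir NW: first cell 'B' (not opp) -> no flip
Dir N: opp run (2,4) capped by B -> flip
Dir NE: first cell '.' (not opp) -> no flip
Dir W: opp run (3,3) capped by B -> flip
Dir E: first cell '.' (not opp) -> no flip
Dir SW: opp run (4,3), next='.' -> no flip
Dir S: opp run (4,4), next='.' -> no flip
Dir SE: first cell '.' (not opp) -> no flip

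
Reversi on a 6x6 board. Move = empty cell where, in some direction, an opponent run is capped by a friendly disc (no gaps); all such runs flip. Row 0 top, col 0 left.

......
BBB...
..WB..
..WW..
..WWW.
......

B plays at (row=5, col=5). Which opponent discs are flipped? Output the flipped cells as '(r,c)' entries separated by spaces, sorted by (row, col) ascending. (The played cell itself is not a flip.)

Dir NW: opp run (4,4) (3,3) (2,2) capped by B -> flip
Dir N: first cell '.' (not opp) -> no flip
Dir NE: edge -> no flip
Dir W: first cell '.' (not opp) -> no flip
Dir E: edge -> no flip
Dir SW: edge -> no flip
Dir S: edge -> no flip
Dir SE: edge -> no flip

Answer: (2,2) (3,3) (4,4)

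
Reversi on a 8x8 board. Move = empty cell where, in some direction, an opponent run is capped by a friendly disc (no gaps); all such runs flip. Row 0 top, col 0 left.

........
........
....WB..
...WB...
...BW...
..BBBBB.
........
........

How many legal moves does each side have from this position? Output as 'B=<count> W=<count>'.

-- B to move --
(1,3): no bracket -> illegal
(1,4): flips 1 -> legal
(1,5): no bracket -> illegal
(2,2): flips 2 -> legal
(2,3): flips 2 -> legal
(3,2): flips 1 -> legal
(3,5): flips 1 -> legal
(4,2): no bracket -> illegal
(4,5): flips 1 -> legal
B mobility = 6
-- W to move --
(1,4): no bracket -> illegal
(1,5): no bracket -> illegal
(1,6): no bracket -> illegal
(2,3): no bracket -> illegal
(2,6): flips 1 -> legal
(3,2): no bracket -> illegal
(3,5): flips 1 -> legal
(3,6): no bracket -> illegal
(4,1): no bracket -> illegal
(4,2): flips 1 -> legal
(4,5): no bracket -> illegal
(4,6): no bracket -> illegal
(4,7): no bracket -> illegal
(5,1): no bracket -> illegal
(5,7): no bracket -> illegal
(6,1): no bracket -> illegal
(6,2): flips 1 -> legal
(6,3): flips 2 -> legal
(6,4): flips 1 -> legal
(6,5): no bracket -> illegal
(6,6): flips 1 -> legal
(6,7): no bracket -> illegal
W mobility = 7

Answer: B=6 W=7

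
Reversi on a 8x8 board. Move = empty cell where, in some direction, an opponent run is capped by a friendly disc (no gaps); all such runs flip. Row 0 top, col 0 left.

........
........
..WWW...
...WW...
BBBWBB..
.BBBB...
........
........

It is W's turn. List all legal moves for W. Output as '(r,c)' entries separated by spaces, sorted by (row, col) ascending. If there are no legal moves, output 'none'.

(3,0): no bracket -> illegal
(3,1): no bracket -> illegal
(3,2): no bracket -> illegal
(3,5): no bracket -> illegal
(3,6): no bracket -> illegal
(4,6): flips 2 -> legal
(5,0): no bracket -> illegal
(5,5): flips 1 -> legal
(5,6): flips 1 -> legal
(6,0): flips 2 -> legal
(6,1): flips 1 -> legal
(6,2): no bracket -> illegal
(6,3): flips 1 -> legal
(6,4): flips 2 -> legal
(6,5): flips 1 -> legal

Answer: (4,6) (5,5) (5,6) (6,0) (6,1) (6,3) (6,4) (6,5)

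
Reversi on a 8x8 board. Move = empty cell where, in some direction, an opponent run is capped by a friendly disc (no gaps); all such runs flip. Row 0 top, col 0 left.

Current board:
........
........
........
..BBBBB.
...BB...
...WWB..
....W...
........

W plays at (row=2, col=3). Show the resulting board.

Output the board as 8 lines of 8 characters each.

Place W at (2,3); scan 8 dirs for brackets.
Dir NW: first cell '.' (not opp) -> no flip
Dir N: first cell '.' (not opp) -> no flip
Dir NE: first cell '.' (not opp) -> no flip
Dir W: first cell '.' (not opp) -> no flip
Dir E: first cell '.' (not opp) -> no flip
Dir SW: opp run (3,2), next='.' -> no flip
Dir S: opp run (3,3) (4,3) capped by W -> flip
Dir SE: opp run (3,4), next='.' -> no flip
All flips: (3,3) (4,3)

Answer: ........
........
...W....
..BWBBB.
...WB...
...WWB..
....W...
........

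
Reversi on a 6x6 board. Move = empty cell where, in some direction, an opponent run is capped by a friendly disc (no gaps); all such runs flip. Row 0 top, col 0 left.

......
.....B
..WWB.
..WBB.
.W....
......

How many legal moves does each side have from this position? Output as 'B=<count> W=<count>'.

-- B to move --
(1,1): flips 1 -> legal
(1,2): flips 1 -> legal
(1,3): flips 1 -> legal
(1,4): no bracket -> illegal
(2,1): flips 2 -> legal
(3,0): no bracket -> illegal
(3,1): flips 1 -> legal
(4,0): no bracket -> illegal
(4,2): no bracket -> illegal
(4,3): no bracket -> illegal
(5,0): no bracket -> illegal
(5,1): no bracket -> illegal
(5,2): no bracket -> illegal
B mobility = 5
-- W to move --
(0,4): no bracket -> illegal
(0,5): no bracket -> illegal
(1,3): no bracket -> illegal
(1,4): no bracket -> illegal
(2,5): flips 1 -> legal
(3,5): flips 2 -> legal
(4,2): no bracket -> illegal
(4,3): flips 1 -> legal
(4,4): flips 1 -> legal
(4,5): flips 1 -> legal
W mobility = 5

Answer: B=5 W=5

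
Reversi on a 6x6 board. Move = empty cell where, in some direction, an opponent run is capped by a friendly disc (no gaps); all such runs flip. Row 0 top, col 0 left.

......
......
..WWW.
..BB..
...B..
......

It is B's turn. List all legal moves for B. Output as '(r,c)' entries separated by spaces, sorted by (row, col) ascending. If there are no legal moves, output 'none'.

(1,1): flips 1 -> legal
(1,2): flips 1 -> legal
(1,3): flips 1 -> legal
(1,4): flips 1 -> legal
(1,5): flips 1 -> legal
(2,1): no bracket -> illegal
(2,5): no bracket -> illegal
(3,1): no bracket -> illegal
(3,4): no bracket -> illegal
(3,5): no bracket -> illegal

Answer: (1,1) (1,2) (1,3) (1,4) (1,5)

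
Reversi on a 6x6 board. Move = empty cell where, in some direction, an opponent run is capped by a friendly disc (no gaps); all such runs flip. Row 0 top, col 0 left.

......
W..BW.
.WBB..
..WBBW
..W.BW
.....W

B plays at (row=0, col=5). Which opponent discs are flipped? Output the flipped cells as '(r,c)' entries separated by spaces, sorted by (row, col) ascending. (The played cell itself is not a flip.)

Answer: (1,4)

Derivation:
Dir NW: edge -> no flip
Dir N: edge -> no flip
Dir NE: edge -> no flip
Dir W: first cell '.' (not opp) -> no flip
Dir E: edge -> no flip
Dir SW: opp run (1,4) capped by B -> flip
Dir S: first cell '.' (not opp) -> no flip
Dir SE: edge -> no flip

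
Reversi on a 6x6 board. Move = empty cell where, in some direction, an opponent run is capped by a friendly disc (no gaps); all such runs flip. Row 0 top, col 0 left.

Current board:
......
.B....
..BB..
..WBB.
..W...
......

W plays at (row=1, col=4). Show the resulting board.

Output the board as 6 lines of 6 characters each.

Answer: ......
.B..W.
..BW..
..WBB.
..W...
......

Derivation:
Place W at (1,4); scan 8 dirs for brackets.
Dir NW: first cell '.' (not opp) -> no flip
Dir N: first cell '.' (not opp) -> no flip
Dir NE: first cell '.' (not opp) -> no flip
Dir W: first cell '.' (not opp) -> no flip
Dir E: first cell '.' (not opp) -> no flip
Dir SW: opp run (2,3) capped by W -> flip
Dir S: first cell '.' (not opp) -> no flip
Dir SE: first cell '.' (not opp) -> no flip
All flips: (2,3)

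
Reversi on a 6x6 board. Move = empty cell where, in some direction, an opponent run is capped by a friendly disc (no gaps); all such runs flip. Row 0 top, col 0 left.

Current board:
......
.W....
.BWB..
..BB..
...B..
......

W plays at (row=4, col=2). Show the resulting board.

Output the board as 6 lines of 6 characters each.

Answer: ......
.W....
.BWB..
..WB..
..WB..
......

Derivation:
Place W at (4,2); scan 8 dirs for brackets.
Dir NW: first cell '.' (not opp) -> no flip
Dir N: opp run (3,2) capped by W -> flip
Dir NE: opp run (3,3), next='.' -> no flip
Dir W: first cell '.' (not opp) -> no flip
Dir E: opp run (4,3), next='.' -> no flip
Dir SW: first cell '.' (not opp) -> no flip
Dir S: first cell '.' (not opp) -> no flip
Dir SE: first cell '.' (not opp) -> no flip
All flips: (3,2)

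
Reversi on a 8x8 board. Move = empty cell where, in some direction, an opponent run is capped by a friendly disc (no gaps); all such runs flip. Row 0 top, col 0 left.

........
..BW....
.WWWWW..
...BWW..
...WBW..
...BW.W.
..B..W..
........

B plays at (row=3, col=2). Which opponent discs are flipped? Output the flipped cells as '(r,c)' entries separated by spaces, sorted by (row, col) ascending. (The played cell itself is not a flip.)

Dir NW: opp run (2,1), next='.' -> no flip
Dir N: opp run (2,2) capped by B -> flip
Dir NE: opp run (2,3), next='.' -> no flip
Dir W: first cell '.' (not opp) -> no flip
Dir E: first cell 'B' (not opp) -> no flip
Dir SW: first cell '.' (not opp) -> no flip
Dir S: first cell '.' (not opp) -> no flip
Dir SE: opp run (4,3) (5,4) (6,5), next='.' -> no flip

Answer: (2,2)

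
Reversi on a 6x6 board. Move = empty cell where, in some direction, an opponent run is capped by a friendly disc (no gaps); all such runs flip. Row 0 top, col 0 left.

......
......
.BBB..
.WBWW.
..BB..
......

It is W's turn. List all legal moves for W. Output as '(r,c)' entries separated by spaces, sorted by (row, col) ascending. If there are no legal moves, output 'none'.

Answer: (1,1) (1,2) (1,3) (5,1) (5,2) (5,3)

Derivation:
(1,0): no bracket -> illegal
(1,1): flips 2 -> legal
(1,2): flips 1 -> legal
(1,3): flips 2 -> legal
(1,4): no bracket -> illegal
(2,0): no bracket -> illegal
(2,4): no bracket -> illegal
(3,0): no bracket -> illegal
(4,1): no bracket -> illegal
(4,4): no bracket -> illegal
(5,1): flips 1 -> legal
(5,2): flips 1 -> legal
(5,3): flips 2 -> legal
(5,4): no bracket -> illegal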